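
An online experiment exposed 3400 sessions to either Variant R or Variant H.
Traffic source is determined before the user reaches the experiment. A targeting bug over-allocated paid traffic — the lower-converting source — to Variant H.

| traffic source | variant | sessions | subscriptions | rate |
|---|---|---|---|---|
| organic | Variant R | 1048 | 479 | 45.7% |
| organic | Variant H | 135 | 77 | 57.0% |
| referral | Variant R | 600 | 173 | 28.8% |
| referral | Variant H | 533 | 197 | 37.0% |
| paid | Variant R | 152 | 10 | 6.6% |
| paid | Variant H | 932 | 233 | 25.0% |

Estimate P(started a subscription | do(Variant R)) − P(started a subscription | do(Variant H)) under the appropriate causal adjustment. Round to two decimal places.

-0.13

Variant H is higher inside every traffic source stratum but Variant R is higher in aggregate. Whether to stratify depends on how traffic source relates to the variant.
Nothing the variant does changes traffic source; the imbalance is an allocation artefact. With traffic source also predicting the outcome, the pooled figure is confounded, and the within-stratum comparison is the causal one.
Adjusting over the population distribution of traffic source: 0.348·(0.457−0.570) + 0.333·(0.288−0.370) + 0.319·(0.066−0.250) = -0.125.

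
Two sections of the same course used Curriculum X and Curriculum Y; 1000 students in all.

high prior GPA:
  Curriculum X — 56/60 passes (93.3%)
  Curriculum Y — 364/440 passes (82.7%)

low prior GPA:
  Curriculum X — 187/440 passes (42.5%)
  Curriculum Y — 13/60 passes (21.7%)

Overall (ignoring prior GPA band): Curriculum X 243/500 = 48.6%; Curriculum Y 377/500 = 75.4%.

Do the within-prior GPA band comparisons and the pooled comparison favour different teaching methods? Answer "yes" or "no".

yes

Within each prior GPA band level (high prior GPA 93.3% vs 82.7%; low prior GPA 42.5% vs 21.7%), Curriculum X has the higher rate every time. Pooled: 48.6% vs 75.4% — Curriculum Y has the higher rate overall. The two comparisons disagree.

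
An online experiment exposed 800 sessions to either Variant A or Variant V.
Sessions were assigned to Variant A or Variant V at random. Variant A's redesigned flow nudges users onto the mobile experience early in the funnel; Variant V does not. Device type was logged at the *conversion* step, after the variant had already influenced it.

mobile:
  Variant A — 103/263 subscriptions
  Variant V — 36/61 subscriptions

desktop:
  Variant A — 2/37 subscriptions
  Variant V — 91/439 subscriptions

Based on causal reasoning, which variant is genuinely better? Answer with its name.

Variant A

Stratifying would compare variants among sessions the variants themselves sorted into device type groups — a form of selection on an intermediate. The unconditioned pooled rates give the total causal effect.
Pooled: Variant A 35.0% vs Variant V 25.4%; Variant A is higher overall.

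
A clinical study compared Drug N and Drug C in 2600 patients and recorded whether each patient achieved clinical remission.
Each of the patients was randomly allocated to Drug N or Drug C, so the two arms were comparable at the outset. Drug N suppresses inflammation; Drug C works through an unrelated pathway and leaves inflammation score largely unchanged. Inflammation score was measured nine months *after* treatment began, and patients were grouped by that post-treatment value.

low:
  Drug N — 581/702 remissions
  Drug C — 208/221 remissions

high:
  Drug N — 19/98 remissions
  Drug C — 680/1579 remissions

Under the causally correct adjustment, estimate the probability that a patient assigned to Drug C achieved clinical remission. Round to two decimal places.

Stratifying would compare drugs among patients the drugs themselves sorted into inflammation score groups — a form of selection on an intermediate. The unconditioned pooled rates give the total causal effect.
So P(outcome | do(Drug C)) is just the pooled rate for Drug C: 888/1800 = 0.493.

0.49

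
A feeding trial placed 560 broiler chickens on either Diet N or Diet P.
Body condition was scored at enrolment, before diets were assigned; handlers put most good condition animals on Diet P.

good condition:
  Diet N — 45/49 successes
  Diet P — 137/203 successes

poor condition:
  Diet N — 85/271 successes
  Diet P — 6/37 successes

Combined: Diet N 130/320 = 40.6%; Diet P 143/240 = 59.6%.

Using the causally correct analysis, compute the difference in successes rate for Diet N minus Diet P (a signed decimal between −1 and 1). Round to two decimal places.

+0.19

Within every starting body condition level Diet N has the higher rate, yet pooled Diet P does — Simpson's reversal.
Starting body condition differs across diets for reasons unrelated to any effect of the diet itself, and it separately predicts the outcome — a classic confounder. We must compare within starting body condition levels.
Adjusting over the population distribution of starting body condition: 0.450·(0.918−0.675) + 0.550·(0.314−0.162) = +0.193.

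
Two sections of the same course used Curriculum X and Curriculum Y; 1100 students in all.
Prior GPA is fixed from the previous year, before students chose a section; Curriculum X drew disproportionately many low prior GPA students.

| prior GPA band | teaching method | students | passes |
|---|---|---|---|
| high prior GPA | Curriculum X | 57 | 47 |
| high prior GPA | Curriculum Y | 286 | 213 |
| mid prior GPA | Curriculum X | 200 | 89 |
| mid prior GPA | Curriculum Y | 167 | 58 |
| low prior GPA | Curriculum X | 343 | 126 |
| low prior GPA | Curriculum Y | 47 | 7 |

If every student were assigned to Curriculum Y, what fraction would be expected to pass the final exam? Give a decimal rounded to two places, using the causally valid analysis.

0.40

Within every prior GPA band level Curriculum X has the higher rate, yet pooled Curriculum Y does — Simpson's reversal.
Since prior GPA band is a pre-existing factor (not a product of the teaching method) and it affects the outcome on its own, it is a confounder. The stratified rates, not the pooled rate, identify the causal effect.
Standardising Curriculum Y to the population prior GPA band mix: 0.312·213/286 + 0.334·58/167 + 0.355·7/47 = 0.401.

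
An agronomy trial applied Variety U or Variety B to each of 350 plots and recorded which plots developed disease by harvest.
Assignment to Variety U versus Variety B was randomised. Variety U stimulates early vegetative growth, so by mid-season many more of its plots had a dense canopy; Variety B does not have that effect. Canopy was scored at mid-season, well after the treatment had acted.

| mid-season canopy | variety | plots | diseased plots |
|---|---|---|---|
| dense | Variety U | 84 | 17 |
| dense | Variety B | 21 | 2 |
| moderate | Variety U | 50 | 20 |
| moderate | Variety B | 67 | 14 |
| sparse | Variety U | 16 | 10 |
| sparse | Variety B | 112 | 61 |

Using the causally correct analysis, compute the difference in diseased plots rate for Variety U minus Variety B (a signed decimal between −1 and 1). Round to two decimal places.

Variety B is lower inside every mid-season canopy stratum but Variety U is lower in aggregate. Whether to stratify depends on how mid-season canopy relates to the variety.
Stratifying would compare varietys among plots the varietys themselves sorted into mid-season canopy groups — a form of selection on an intermediate. The unconditioned pooled rates give the total causal effect.
The causal difference is the pooled difference: 0.313 − 0.385 = -0.072.

-0.07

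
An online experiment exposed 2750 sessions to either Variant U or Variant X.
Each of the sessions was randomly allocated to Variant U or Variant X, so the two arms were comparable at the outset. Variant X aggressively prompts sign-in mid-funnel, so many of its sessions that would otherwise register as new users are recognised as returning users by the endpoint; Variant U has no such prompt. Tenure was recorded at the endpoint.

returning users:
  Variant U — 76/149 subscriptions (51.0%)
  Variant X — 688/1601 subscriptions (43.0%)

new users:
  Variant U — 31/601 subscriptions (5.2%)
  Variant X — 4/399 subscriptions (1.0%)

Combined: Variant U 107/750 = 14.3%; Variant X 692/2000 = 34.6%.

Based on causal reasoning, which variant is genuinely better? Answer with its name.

Variant X

The user tenure-specific comparison favours Variant U throughout, but the pooled figures favour Variant X. The question is whether to condition on user tenure.
User tenure lies on the pathway variant → user tenure → outcome, so adjusting for it blocks the indirect effect. For the total causal effect of variant, use the unadjusted pooled rates.
Pooled: Variant U 14.3% vs Variant X 34.6%; Variant X is higher overall.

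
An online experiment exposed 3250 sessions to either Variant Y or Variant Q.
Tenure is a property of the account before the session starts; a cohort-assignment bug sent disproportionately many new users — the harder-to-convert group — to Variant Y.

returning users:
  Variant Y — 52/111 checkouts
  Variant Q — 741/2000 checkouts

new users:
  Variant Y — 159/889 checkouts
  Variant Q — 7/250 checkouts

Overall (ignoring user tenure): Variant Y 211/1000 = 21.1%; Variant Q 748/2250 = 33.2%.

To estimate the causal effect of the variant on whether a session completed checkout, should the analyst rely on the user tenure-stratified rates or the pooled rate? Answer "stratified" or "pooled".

User tenure is set before the variant has any effect — it is not caused by the variant — and it independently drives the outcome. That makes it a confounder, so the causal comparison is within user tenure levels.
Within each level — returning users: 46.8% vs 37.0%; new users: 17.9% vs 2.8% — Variant Y is higher every time.

stratified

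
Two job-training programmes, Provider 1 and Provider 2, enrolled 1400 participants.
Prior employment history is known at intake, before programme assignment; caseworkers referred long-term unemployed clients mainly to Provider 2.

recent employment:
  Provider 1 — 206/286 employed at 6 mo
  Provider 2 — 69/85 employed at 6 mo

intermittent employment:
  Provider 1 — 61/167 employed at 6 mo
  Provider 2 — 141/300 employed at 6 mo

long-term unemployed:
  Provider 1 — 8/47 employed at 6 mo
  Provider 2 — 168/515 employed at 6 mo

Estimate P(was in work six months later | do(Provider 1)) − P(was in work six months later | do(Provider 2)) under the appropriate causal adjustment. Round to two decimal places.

-0.12

Within every prior employment history level Provider 2 has the higher rate, yet pooled Provider 1 does — Simpson's reversal.
Since prior employment history is a pre-existing factor (not a product of the programme) and it affects the outcome on its own, it is a confounder. The stratified rates, not the pooled rate, identify the causal effect.
Adjusting over the population distribution of prior employment history: 0.265·(0.720−0.812) + 0.334·(0.365−0.470) + 0.401·(0.170−0.326) = -0.122.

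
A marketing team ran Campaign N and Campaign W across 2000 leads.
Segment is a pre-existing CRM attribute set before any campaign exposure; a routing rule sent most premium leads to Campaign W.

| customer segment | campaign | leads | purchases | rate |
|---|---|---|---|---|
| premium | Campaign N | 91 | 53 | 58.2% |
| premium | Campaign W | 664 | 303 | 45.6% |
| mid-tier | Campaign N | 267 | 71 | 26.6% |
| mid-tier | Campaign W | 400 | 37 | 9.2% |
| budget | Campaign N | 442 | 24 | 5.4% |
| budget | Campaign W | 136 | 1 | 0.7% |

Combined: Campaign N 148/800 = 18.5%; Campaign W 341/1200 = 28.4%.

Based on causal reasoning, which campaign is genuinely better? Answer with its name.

Since customer segment is a pre-existing factor (not a product of the campaign) and it affects the outcome on its own, it is a confounder. The stratified rates, not the pooled rate, identify the causal effect.
Within each level — premium: 58.2% vs 45.6%; mid-tier: 26.6% vs 9.2%; budget: 5.4% vs 0.7% — Campaign N is higher every time.

Campaign N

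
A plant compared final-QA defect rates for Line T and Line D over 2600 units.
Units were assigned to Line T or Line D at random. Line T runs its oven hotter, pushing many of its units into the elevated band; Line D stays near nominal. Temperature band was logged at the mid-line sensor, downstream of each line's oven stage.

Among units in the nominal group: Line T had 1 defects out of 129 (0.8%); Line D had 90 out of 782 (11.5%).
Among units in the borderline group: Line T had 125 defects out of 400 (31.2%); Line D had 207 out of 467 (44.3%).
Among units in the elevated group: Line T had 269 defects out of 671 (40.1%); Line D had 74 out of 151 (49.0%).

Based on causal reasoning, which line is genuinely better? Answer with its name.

Within every in-process temperature band level Line T has the lower rate, yet pooled Line D does — Simpson's reversal.
In-process temperature band is downstream of the line. One should not condition on a consequence of treatment, so the overall rates are the right comparison.
Pooled: Line T 32.9% vs Line D 26.5%; Line D is lower overall.

Line D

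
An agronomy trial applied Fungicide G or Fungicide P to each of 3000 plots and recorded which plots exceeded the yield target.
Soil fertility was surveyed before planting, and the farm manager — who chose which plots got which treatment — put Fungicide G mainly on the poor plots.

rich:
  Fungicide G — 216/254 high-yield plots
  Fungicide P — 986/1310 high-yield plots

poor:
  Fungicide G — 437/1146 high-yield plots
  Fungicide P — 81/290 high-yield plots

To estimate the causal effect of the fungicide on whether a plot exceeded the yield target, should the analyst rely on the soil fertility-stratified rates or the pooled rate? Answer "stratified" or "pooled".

The imbalance in soil fertility arose from how plots were allocated, not from anything the fungicide did; and soil fertility independently affects the outcome. The pooled gap is confounded — condition on soil fertility.
Within each level — rich: 85.0% vs 75.3%; poor: 38.1% vs 27.9% — Fungicide G is higher every time.

stratified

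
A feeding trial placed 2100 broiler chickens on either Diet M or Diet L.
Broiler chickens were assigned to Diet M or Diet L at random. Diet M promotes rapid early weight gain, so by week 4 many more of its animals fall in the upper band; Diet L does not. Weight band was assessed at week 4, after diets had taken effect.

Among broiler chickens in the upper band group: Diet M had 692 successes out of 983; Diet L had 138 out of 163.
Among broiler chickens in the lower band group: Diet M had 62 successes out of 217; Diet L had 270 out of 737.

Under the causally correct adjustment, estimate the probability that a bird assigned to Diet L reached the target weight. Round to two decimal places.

Diet L is higher inside every week-4 weight band stratum but Diet M is higher in aggregate. Whether to stratify depends on how week-4 weight band relates to the diet.
The distribution of week-4 weight band is itself part of what the diet does — it is an intermediate outcome. Holding it fixed would remove that part of the effect; the total effect is the pooled difference.
So P(outcome | do(Diet L)) is just the pooled rate for Diet L: 408/900 = 0.453.

0.45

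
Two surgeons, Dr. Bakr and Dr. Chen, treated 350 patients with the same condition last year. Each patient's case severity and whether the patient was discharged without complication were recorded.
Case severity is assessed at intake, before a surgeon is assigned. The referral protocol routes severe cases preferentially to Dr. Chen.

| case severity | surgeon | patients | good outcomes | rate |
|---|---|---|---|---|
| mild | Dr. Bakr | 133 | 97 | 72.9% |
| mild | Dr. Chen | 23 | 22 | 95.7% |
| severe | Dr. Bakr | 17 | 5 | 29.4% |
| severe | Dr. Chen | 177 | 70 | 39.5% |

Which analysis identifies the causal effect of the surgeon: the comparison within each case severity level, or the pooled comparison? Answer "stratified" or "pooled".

Nothing the surgeon does changes case severity; the imbalance is an allocation artefact. With case severity also predicting the outcome, the pooled figure is confounded, and the within-stratum comparison is the causal one.
Within each level — mild: 72.9% vs 95.7%; severe: 29.4% vs 39.5% — Dr. Chen is higher every time.

stratified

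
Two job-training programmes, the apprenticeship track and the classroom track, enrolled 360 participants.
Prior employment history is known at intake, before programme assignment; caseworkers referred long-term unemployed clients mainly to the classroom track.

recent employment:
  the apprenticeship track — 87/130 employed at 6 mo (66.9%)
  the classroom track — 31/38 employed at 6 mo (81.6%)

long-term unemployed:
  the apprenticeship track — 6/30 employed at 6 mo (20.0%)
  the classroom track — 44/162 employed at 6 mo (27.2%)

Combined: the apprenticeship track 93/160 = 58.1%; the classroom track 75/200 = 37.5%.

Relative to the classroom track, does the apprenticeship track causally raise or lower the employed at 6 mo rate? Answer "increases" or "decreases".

decreases

the classroom track is higher inside every prior employment history stratum but the apprenticeship track is higher in aggregate. Whether to stratify depends on how prior employment history relates to the programme.
The imbalance in prior employment history arose from how participants were allocated, not from anything the programme did; and prior employment history independently affects the outcome. The pooled gap is confounded — condition on prior employment history.
Within each level — recent employment: 66.9% vs 81.6%; long-term unemployed: 20.0% vs 27.2% — the classroom track is higher every time.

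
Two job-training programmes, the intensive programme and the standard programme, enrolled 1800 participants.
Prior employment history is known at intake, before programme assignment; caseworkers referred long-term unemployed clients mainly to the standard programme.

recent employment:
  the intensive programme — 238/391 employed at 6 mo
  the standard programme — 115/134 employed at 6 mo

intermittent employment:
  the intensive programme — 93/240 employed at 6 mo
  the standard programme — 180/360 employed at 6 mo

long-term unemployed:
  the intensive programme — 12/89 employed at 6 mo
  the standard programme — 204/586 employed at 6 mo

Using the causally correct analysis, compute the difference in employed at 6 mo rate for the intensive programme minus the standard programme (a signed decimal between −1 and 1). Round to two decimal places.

Since prior employment history is a pre-existing factor (not a product of the programme) and it affects the outcome on its own, it is a confounder. The stratified rates, not the pooled rate, identify the causal effect.
Adjusting over the population distribution of prior employment history: 0.292·(0.609−0.858) + 0.333·(0.388−0.500) + 0.375·(0.135−0.348) = -0.190.

-0.19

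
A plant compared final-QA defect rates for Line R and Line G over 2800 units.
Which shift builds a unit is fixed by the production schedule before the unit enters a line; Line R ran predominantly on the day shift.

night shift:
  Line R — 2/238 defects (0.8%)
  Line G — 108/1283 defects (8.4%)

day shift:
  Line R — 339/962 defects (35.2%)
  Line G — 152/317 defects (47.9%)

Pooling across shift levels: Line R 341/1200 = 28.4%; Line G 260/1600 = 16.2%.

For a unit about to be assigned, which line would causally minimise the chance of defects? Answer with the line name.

Line R

Line R is lower inside every shift stratum but Line G is lower in aggregate. Whether to stratify depends on how shift relates to the line.
The imbalance in shift arose from how units were allocated, not from anything the line did; and shift independently affects the outcome. The pooled gap is confounded — condition on shift.
Within each level — night shift: 0.8% vs 8.4%; day shift: 35.2% vs 47.9% — Line R is lower every time.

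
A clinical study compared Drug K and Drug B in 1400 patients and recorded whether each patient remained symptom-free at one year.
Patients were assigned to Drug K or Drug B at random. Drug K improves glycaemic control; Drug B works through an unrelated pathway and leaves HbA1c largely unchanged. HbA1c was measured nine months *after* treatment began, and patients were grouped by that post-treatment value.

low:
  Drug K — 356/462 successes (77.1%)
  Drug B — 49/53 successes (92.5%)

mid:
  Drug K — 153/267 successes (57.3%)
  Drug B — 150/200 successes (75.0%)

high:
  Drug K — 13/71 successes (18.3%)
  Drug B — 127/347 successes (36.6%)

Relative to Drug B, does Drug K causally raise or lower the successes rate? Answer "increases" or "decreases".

increases

Within every HbA1c level Drug B has the higher rate, yet pooled Drug K does — Simpson's reversal.
Because the drug influences HbA1c, HbA1c is a post-treatment mediator, not a confounder. Stratifying on it would bias the estimate; the causal effect is the crude pooled difference.
Pooled: Drug K 65.2% vs Drug B 54.3%; Drug K is higher overall.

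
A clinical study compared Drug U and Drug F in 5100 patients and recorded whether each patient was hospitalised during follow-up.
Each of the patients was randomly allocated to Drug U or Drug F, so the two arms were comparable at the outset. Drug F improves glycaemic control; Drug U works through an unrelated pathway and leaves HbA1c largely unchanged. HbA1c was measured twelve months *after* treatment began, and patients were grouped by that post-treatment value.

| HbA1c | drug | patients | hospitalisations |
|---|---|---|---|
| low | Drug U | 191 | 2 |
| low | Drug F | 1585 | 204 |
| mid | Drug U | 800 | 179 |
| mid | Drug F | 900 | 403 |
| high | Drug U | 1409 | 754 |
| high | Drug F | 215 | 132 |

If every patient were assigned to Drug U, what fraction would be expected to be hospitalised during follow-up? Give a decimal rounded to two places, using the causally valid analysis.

Within every HbA1c level Drug U has the lower rate, yet pooled Drug F does — Simpson's reversal.
Stratifying would compare drugs among patients the drugs themselves sorted into HbA1c groups — a form of selection on an intermediate. The unconditioned pooled rates give the total causal effect.
So P(outcome | do(Drug U)) is just the pooled rate for Drug U: 935/2400 = 0.390.

0.39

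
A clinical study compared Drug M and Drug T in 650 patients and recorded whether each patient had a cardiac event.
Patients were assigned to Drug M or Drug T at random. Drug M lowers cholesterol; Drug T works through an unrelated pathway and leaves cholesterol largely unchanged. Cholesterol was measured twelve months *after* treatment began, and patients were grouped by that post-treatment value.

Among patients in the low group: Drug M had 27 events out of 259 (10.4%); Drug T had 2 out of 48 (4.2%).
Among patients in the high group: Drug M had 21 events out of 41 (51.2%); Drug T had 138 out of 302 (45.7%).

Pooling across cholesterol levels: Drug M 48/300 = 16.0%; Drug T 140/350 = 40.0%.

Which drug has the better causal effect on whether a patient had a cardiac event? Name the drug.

Drug M

Cholesterol is recorded after the drug and is itself shifted by it — it sits on the causal path from drug to outcome. Conditioning on a mediator would strip out part of the effect we want; the pooled comparison gives the total causal effect.
Pooled: Drug M 16.0% vs Drug T 40.0%; Drug M is lower overall.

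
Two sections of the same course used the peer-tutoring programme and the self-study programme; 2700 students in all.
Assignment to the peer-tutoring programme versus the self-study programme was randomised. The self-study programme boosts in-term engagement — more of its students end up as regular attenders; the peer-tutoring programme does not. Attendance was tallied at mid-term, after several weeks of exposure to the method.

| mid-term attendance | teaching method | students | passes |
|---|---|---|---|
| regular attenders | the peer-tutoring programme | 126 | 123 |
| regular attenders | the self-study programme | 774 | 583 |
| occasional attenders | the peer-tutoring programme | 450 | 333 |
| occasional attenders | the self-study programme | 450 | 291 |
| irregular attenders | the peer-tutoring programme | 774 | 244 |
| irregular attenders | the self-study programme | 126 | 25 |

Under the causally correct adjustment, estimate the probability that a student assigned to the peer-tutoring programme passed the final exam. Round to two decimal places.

0.52

The distribution of mid-term attendance is itself part of what the teaching method does — it is an intermediate outcome. Holding it fixed would remove that part of the effect; the total effect is the pooled difference.
So P(outcome | do(the peer-tutoring programme)) is just the pooled rate for the peer-tutoring programme: 700/1350 = 0.519.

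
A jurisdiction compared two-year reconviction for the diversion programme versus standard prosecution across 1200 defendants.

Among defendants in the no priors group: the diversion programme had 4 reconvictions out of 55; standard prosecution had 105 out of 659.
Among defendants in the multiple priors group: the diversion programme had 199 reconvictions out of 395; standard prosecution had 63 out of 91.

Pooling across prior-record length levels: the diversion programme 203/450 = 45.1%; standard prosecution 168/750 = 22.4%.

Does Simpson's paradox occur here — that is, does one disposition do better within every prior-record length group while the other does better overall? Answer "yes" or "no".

yes

Within each prior-record length level (no priors 7.3% vs 15.9%; multiple priors 50.4% vs 69.2%), the diversion programme has the lower rate every time. Pooled: 45.1% vs 22.4% — standard prosecution has the lower rate overall. The two comparisons disagree.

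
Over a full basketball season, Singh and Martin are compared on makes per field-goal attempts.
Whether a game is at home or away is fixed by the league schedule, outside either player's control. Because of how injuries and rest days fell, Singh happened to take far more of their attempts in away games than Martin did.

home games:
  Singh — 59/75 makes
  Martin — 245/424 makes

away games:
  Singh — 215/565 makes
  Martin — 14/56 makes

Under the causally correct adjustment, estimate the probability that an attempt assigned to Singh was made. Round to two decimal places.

The game venue-specific comparison favours Singh throughout, but the pooled figures favour Martin. The question is whether to condition on game venue.
Here game venue is a common cause — it drives both which player a case falls under and the outcome. The crude comparison mixes populations; the stratum-specific rates are the causally relevant ones.
Standardising Singh to the population game venue mix: 0.446·59/75 + 0.554·215/565 = 0.561.

0.56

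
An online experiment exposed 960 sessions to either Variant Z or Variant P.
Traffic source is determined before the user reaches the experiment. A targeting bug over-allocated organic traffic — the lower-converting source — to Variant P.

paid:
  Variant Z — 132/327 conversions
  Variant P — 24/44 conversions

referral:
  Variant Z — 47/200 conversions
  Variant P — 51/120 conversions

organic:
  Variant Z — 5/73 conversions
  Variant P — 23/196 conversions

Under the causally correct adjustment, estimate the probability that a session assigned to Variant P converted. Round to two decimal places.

The imbalance in traffic source arose from how sessions were allocated, not from anything the variant did; and traffic source independently affects the outcome. The pooled gap is confounded — condition on traffic source.
Standardising Variant P to the population traffic source mix: 0.386·24/44 + 0.333·51/120 + 0.280·23/196 = 0.385.

0.39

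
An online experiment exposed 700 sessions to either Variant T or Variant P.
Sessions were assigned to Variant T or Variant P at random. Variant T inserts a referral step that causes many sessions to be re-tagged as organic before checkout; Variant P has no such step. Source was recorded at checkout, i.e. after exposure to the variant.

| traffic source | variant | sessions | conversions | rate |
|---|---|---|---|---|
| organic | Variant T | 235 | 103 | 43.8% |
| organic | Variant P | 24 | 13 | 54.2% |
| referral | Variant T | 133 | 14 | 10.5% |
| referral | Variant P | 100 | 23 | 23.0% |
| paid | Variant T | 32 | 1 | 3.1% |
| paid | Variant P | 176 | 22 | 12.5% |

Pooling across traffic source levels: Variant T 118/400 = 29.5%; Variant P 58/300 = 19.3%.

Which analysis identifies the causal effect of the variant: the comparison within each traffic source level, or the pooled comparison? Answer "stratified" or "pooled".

pooled

Because the variant influences traffic source, traffic source is a post-treatment mediator, not a confounder. Stratifying on it would bias the estimate; the causal effect is the crude pooled difference.
Pooled: Variant T 29.5% vs Variant P 19.3%; Variant T is higher overall.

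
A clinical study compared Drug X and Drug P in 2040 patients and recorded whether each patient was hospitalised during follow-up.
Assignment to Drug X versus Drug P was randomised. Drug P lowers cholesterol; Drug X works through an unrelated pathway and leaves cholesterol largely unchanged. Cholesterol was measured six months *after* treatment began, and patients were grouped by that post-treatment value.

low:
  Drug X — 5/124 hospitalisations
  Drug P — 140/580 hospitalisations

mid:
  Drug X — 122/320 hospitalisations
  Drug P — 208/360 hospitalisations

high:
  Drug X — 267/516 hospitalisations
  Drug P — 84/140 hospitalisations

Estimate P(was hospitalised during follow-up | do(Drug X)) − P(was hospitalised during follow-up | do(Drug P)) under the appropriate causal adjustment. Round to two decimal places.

Cholesterol is recorded after the drug and is itself shifted by it — it sits on the causal path from drug to outcome. Conditioning on a mediator would strip out part of the effect we want; the pooled comparison gives the total causal effect.
The causal difference is the pooled difference: 0.410 − 0.400 = +0.010.

+0.01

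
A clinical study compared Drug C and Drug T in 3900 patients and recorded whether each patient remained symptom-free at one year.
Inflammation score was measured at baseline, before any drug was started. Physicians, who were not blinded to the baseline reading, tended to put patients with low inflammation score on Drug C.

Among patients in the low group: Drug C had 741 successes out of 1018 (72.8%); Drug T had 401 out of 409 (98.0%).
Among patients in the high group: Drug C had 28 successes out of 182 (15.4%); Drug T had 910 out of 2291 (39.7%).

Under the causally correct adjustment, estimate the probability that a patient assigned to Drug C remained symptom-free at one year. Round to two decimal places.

0.36

Nothing the drug does changes inflammation score; the imbalance is an allocation artefact. With inflammation score also predicting the outcome, the pooled figure is confounded, and the within-stratum comparison is the causal one.
Standardising Drug C to the population inflammation score mix: 0.366·741/1018 + 0.634·28/182 = 0.364.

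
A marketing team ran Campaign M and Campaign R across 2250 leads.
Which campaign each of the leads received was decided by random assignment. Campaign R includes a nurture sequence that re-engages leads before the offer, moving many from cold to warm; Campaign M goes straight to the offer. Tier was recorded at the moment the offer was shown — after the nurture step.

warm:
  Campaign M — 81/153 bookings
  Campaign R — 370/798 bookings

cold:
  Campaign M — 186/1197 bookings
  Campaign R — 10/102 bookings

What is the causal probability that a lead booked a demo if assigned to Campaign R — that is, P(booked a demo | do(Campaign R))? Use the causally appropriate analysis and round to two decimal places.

The distribution of engagement tier is itself part of what the campaign does — it is an intermediate outcome. Holding it fixed would remove that part of the effect; the total effect is the pooled difference.
So P(outcome | do(Campaign R)) is just the pooled rate for Campaign R: 380/900 = 0.422.

0.42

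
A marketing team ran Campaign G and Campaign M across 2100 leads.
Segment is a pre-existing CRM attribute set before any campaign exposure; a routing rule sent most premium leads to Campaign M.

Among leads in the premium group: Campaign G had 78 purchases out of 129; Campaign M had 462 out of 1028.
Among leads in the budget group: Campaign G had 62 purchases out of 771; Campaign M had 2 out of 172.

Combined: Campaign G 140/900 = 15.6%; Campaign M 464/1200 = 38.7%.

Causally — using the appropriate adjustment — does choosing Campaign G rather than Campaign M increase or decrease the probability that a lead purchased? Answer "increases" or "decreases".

Campaign G is higher inside every customer segment stratum but Campaign M is higher in aggregate. Whether to stratify depends on how customer segment relates to the campaign.
The imbalance in customer segment arose from how leads were allocated, not from anything the campaign did; and customer segment independently affects the outcome. The pooled gap is confounded — condition on customer segment.
Within each level — premium: 60.5% vs 44.9%; budget: 8.0% vs 1.2% — Campaign G is higher every time.

increases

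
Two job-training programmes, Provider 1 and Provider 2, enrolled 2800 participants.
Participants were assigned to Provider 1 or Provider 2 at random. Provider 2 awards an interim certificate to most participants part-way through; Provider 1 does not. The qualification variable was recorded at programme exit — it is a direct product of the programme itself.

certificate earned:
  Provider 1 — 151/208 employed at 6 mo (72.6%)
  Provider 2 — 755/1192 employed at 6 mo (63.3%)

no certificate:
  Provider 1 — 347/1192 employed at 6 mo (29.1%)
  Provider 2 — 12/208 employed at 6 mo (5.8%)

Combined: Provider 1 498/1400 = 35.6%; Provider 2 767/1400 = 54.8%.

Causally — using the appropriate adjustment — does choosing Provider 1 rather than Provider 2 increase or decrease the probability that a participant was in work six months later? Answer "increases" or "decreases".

The qualification attained during the programme-specific comparison favours Provider 1 throughout, but the pooled figures favour Provider 2. The question is whether to condition on qualification attained during the programme.
Because the programme influences qualification attained during the programme, qualification attained during the programme is a post-treatment mediator, not a confounder. Stratifying on it would bias the estimate; the causal effect is the crude pooled difference.
Pooled: Provider 1 35.6% vs Provider 2 54.8%; Provider 2 is higher overall.

decreases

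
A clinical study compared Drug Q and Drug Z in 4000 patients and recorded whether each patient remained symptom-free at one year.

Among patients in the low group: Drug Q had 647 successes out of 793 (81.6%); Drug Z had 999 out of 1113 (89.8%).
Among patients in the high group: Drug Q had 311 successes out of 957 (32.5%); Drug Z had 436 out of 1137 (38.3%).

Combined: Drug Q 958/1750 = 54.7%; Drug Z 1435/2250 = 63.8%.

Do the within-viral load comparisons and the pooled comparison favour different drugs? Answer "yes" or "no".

Within each viral load level (low 81.6% vs 89.8%; high 32.5% vs 38.3%), Drug Z has the higher rate every time. Pooled: 54.7% vs 63.8% — Drug Z has the higher rate overall. They agree.

no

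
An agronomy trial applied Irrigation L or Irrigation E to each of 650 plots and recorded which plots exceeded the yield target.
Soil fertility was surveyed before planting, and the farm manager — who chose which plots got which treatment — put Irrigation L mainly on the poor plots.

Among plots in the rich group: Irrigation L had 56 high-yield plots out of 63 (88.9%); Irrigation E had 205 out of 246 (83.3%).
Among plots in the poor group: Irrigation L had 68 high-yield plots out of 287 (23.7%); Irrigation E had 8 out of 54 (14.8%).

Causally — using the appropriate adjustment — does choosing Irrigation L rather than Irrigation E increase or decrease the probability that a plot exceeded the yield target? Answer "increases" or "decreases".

Irrigation L is higher inside every soil fertility stratum but Irrigation E is higher in aggregate. Whether to stratify depends on how soil fertility relates to the irrigation.
Soil fertility satisfies the back-door criterion: it is not a descendant of the irrigation, and it blocks the spurious path from irrigation to outcome. Adjusting for it (i.e., using the within-soil fertility rates) gives the causal effect.
Within each level — rich: 88.9% vs 83.3%; poor: 23.7% vs 14.8% — Irrigation L is higher every time.

increases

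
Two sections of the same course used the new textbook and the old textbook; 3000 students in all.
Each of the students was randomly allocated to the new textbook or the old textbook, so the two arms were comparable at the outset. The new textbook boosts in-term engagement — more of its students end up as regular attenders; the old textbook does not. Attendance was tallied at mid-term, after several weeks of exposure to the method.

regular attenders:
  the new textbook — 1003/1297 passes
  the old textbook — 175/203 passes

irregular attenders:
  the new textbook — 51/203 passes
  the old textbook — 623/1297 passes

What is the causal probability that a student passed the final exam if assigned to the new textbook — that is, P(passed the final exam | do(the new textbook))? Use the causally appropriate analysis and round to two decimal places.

The stratified and pooled comparisons disagree (the old textbook wins within each mid-term attendance; the new textbook wins overall), so the answer turns on the causal role of mid-term attendance.
The distribution of mid-term attendance is itself part of what the teaching method does — it is an intermediate outcome. Holding it fixed would remove that part of the effect; the total effect is the pooled difference.
So P(outcome | do(the new textbook)) is just the pooled rate for the new textbook: 1054/1500 = 0.703.

0.70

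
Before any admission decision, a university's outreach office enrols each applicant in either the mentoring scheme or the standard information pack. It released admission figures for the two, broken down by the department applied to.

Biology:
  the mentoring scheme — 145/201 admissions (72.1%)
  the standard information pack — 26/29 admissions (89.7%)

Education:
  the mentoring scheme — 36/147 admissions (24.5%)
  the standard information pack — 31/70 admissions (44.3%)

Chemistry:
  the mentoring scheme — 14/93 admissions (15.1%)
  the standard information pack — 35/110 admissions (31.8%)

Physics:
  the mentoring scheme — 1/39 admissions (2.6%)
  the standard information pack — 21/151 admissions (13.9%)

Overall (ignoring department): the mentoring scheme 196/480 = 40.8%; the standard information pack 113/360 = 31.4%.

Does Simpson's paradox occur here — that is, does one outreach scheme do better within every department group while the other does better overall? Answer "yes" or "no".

yes

Within each department level (Biology 72.1% vs 89.7%; Education 24.5% vs 44.3%; Chemistry 15.1% vs 31.8%; Physics 2.6% vs 13.9%), the standard information pack has the higher rate every time. Pooled: 40.8% vs 31.4% — the mentoring scheme has the higher rate overall. The two comparisons disagree.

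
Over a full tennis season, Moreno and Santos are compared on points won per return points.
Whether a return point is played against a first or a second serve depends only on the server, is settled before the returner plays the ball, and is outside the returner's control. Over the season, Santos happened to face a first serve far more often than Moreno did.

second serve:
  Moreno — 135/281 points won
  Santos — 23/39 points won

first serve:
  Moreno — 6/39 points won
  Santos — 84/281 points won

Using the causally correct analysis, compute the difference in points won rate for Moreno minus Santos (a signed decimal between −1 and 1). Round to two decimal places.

The serve type-specific comparison favours Santos throughout, but the pooled figures favour Moreno. The question is whether to condition on serve type.
Serve type differs across players for reasons unrelated to any effect of the player itself, and it separately predicts the outcome — a classic confounder. We must compare within serve type levels.
Adjusting over the population distribution of serve type: 0.500·(0.480−0.590) + 0.500·(0.154−0.299) = -0.127.

-0.13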